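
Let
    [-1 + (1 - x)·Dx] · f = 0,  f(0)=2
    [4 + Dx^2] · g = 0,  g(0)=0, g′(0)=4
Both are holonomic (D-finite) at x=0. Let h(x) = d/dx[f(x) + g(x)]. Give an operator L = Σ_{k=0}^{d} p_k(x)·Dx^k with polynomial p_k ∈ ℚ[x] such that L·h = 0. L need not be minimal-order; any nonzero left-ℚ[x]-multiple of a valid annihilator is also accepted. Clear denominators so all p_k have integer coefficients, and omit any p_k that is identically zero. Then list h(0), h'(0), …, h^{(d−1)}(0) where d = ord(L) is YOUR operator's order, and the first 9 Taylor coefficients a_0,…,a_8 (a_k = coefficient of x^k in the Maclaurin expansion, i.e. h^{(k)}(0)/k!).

L = (64 - 32·x + 16·x^2) + (-20 + 36·x - 24·x^2 + 8·x^3)·Dx + (16 - 8·x + 4·x^2)·Dx^2 + (-5 + 9·x - 6·x^2 + 2·x^3)·Dx^3  (order 3).
h: a_k = 6, 4, -2, 8, 38/3, 12, 614/45, 16, 5678/315, …
ICs: h(0) = 6, h′(0) = 4, h′′(0) = -4.

f: a_k = 2, 2, 2, 2, 2, 2, 2, 2, 2, …
g: a_k = 0, 4, 0, -8/3, 0, 8/15, 0, -16/315, 0, …
f+g: L₀ = lclm(L_f,L_g), ord ≤ 1+2.
h=h₀': d/dx-closure on L₀ ⇒ L.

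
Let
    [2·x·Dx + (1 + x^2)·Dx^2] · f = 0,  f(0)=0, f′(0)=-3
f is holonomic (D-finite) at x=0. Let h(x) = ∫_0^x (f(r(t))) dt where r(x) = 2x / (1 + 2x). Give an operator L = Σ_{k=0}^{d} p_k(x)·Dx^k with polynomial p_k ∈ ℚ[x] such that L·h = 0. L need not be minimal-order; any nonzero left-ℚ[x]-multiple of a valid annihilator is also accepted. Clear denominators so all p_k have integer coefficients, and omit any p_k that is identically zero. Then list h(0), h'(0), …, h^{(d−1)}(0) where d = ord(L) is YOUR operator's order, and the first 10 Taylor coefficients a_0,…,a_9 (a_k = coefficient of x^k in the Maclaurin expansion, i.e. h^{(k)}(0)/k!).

L = (4 + 16·x)·Dx^2 + (1 + 4·x + 8·x^2)·Dx^3  (order 3).
h: a_k = 0, 0, -3, 4, -4, 0, 64/5, -256/7, 384/7, 0, …
ICs: h(0) = 0, h′(0) = 0, h′′(0) = -6.

f: a_k = 0, -3, 0, 1, 0, -3/5, 0, 3/7, 0, -1/3, …
L₀ from L_f via x↦r, Dx↦r'^{-1}Dx.
h=∫₀ˣh₀: take L = L₀·Dx.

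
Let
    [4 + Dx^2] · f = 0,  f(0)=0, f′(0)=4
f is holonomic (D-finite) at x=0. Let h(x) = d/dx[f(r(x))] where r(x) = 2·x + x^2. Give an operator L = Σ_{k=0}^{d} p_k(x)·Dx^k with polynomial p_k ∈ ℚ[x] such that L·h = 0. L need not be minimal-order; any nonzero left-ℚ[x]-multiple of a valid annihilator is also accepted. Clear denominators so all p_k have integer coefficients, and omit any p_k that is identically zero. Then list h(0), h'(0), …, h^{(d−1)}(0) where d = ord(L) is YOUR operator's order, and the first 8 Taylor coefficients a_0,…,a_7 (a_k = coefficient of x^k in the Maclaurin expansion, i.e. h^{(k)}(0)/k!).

L = (19 + 64·x + 96·x^2 + 64·x^3 + 16·x^4) + (-3 - 3·x)·Dx + (1 + 2·x + x^2)·Dx^2  (order 2).
h: a_k = 8, 8, -64, -128, 16/3, 240, 11392/45, -512/45, …
ICs: h(0) = 8, h′(0) = 8.

f: a_k = 0, 4, 0, -8/3, 0, 8/15, 0, -16/315, …
L₀ from L_f via x↦r, Dx↦r'^{-1}Dx.
h₀' ⇒ L via d/dx closure of L₀.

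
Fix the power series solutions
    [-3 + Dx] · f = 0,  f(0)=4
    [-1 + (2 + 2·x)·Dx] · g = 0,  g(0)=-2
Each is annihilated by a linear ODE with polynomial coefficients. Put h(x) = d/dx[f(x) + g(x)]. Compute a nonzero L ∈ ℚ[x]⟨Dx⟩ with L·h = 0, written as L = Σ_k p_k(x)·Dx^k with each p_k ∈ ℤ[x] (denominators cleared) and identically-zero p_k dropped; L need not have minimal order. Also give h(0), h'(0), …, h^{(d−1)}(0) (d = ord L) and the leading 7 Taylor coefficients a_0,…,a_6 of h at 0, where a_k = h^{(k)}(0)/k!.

L = (-27 - 18·x) + (-33 - 72·x - 36·x^2)·Dx + (14 + 26·x + 12·x^2)·Dx^2  (order 2).
h: a_k = 11, 73/2, 429/8, 869/16, 5149/128, 31419/1280, 61053/5120, …
ICs: h(0) = 11, h′(0) = 73/2.

f: a_k = 4, 12, 18, 18, 27/2, 81/10, 81/20, …
g: a_k = -2, -1, 1/4, -1/8, 5/64, -7/128, 21/512, …
Weyl lclm of L_f,L_g ⇒ L₀ (ord ≤ 2).
h=h₀': d/dx-closure on L₀ ⇒ L.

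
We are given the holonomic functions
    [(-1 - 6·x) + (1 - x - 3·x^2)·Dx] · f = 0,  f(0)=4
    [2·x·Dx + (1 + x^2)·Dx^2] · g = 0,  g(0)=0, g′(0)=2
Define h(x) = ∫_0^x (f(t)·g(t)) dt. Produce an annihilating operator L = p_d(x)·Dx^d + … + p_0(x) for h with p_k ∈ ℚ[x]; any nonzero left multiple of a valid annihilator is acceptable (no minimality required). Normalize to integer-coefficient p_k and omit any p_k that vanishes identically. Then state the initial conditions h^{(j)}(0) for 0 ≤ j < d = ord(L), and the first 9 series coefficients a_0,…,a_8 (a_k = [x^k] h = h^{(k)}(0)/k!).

L = (6 + 2·x + 18·x^2)·Dx + (2 + 10·x + 4·x^2 + 18·x^3)·Dx^2 + (-1 + x + 2·x^2 + x^3 + 3·x^4)·Dx^3  (order 3).
h: a_k = 0, 0, 4, 8/3, 22/3, 32/3, 1072/45, 4544/105, 9589/105, …
ICs: h(0) = 0, h′(0) = 0, h′′(0) = 8.

f: a_k = 4, 4, 16, 28, 76, 160, 388, 868, 2032, …
g: a_k = 0, 2, 0, -2/3, 0, 2/5, 0, -2/7, 0, …
L₀ := L_f ⊗_s L_g (sym. prod.), ord ≤ 2.
h=∫h₀ ⇒ L = L₀·Dx.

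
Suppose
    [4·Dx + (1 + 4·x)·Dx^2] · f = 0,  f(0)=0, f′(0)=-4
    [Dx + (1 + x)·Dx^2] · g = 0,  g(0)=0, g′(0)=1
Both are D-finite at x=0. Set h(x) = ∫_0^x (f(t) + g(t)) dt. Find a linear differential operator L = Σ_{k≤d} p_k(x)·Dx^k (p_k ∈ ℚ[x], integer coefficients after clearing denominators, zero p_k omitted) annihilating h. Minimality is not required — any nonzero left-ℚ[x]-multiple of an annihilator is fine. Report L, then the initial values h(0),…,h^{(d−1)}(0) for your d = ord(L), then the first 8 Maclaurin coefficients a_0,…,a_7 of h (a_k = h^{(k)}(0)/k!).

f: a_k = 0, -4, 8, -64/3, 64, -1024/5, 2048/3, -16384/7, …
g: a_k = 0, 1, -1/2, 1/3, -1/4, 1/5, -1/6, 1/7, …
Weyl lclm of L_f,L_g ⇒ L₀ (ord ≤ 4).
∫: right-multiply L₀ by Dx.
L = 8·Dx^2 + (10 + 16·x)·Dx^3 + (1 + 5·x + 4·x^2)·Dx^4  (order 4).
h: a_k = 0, 0, -3/2, 5/2, -21/4, 51/4, -341/10, 195/2, …
ICs: h(0) = 0, h′(0) = 0, h′′(0) = -3, h′′′(0) = 15.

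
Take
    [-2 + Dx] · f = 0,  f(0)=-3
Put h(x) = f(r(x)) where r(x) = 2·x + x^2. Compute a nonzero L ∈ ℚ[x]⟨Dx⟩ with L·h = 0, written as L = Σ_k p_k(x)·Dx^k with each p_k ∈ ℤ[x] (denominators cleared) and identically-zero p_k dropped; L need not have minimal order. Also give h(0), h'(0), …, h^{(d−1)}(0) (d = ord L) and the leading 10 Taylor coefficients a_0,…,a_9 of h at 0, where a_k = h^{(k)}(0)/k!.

f: a_k = -3, -6, -6, -4, -2, -4/5, -4/15, -8/105, -2/105, -4/945, …
f∘r: x↦r, Dx↦Dx/r' in L_f ⇒ L₀.
L = (-4 - 4·x) + Dx  (order 1).
h: a_k = -3, -12, -30, -56, -86, -568/5, -1996/15, -2960/21, -14386/105, -116744/945, …
ICs: h(0) = -3.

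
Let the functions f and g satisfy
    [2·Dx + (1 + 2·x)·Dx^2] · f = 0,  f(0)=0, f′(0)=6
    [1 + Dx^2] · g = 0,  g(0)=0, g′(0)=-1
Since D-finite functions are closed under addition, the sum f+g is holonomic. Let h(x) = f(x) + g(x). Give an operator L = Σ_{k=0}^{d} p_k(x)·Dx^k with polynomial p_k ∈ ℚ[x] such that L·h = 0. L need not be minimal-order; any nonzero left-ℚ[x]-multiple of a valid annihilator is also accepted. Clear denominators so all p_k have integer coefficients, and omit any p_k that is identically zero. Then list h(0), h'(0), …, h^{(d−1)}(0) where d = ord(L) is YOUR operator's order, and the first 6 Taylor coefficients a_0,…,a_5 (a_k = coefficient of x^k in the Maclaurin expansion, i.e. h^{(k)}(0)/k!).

L = (50 + 8·x + 8·x^2)·Dx + (9 + 22·x + 12·x^2 + 8·x^3)·Dx^2 + (50 + 8·x + 8·x^2)·Dx^3 + (9 + 22·x + 12·x^2 + 8·x^3)·Dx^4  (order 4).
h: a_k = 0, 5, -6, 49/6, -12, 2303/120, …
ICs: h(0) = 0, h′(0) = 5, h′′(0) = -12, h′′′(0) = 49.

f: a_k = 0, 6, -6, 8, -12, 96/5, …
g: a_k = 0, -1, 0, 1/6, 0, -1/120, …
f+g: L₀ = lclm(L_f,L_g), ord ≤ 2+2.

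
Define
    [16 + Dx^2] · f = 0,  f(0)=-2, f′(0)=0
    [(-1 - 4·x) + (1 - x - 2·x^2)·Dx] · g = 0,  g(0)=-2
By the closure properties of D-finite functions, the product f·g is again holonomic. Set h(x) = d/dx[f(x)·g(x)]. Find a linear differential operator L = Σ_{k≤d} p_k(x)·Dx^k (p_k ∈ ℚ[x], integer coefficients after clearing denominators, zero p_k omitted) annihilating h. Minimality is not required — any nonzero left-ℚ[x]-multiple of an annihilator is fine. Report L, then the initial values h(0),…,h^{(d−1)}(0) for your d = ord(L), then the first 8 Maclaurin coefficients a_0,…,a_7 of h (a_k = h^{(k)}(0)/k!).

L = (4 - 128·x - 192·x^2 + 256·x^3 + 256·x^4) + (-5 - 12·x + 48·x^2 + 64·x^3)·Dx + (3 - 7·x - 10·x^2 + 16·x^3 + 16·x^4)·Dx^2  (order 2).
h: a_k = 4, -40, -36, -112/3, -500/3, -6728/15, -44548/45, -716768/315, …
ICs: h(0) = 4, h′(0) = -40.

f: a_k = -2, 0, 16, 0, -64/3, 0, 512/45, 0, …
g: a_k = -2, -2, -6, -10, -22, -42, -86, -170, …
h₀=f·g: eliminate ⇒ L₀, order ≤ 2·1.
Differentiate: ansatz ord ≤ ord L₀ ⇒ L.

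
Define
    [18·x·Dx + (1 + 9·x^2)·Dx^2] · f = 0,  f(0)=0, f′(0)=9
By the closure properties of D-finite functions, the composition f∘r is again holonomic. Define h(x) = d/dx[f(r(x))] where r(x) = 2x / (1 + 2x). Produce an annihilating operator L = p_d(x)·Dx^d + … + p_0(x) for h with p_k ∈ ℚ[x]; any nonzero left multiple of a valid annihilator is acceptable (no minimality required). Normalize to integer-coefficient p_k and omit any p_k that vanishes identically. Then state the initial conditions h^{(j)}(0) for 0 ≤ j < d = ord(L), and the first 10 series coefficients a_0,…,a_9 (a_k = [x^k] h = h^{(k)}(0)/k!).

L = (4 + 80·x) + (1 + 4·x + 40·x^2)·Dx  (order 1).
h: a_k = 18, -72, -432, 4608, -1152, -179712, 764928, 4128768, -47112192, 23298048, …
ICs: h(0) = 18.

f: a_k = 0, 9, 0, -27, 0, 729/5, 0, -6561/7, 0, 6561, …
Change of var in L_f (x↦r) gives L₀.
Differentiate: ansatz ord ≤ ord L₀ ⇒ L.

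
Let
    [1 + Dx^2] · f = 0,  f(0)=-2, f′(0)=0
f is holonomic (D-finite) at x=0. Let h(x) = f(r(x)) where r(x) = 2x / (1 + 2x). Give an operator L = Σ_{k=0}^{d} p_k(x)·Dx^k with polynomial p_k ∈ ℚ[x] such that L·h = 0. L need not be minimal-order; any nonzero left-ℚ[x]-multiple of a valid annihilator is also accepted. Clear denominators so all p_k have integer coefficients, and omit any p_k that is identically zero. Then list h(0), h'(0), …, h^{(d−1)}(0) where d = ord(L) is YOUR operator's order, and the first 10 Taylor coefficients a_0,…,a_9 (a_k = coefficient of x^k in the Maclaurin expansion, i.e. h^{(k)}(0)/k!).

f: a_k = -2, 0, 1, 0, -1/12, 0, 1/360, 0, -1/20160, 0, …
L₀ from L_f via x↦r, Dx↦r'^{-1}Dx.
L = 4 + (4 + 24·x + 48·x^2 + 32·x^3)·Dx + (1 + 8·x + 24·x^2 + 32·x^3 + 16·x^4)·Dx^2  (order 2).
h: a_k = -2, 0, 4, -16, 140/3, -352/3, 12008/45, -2784/5, 66796/63, -562624/315, …
ICs: h(0) = -2, h′(0) = 0.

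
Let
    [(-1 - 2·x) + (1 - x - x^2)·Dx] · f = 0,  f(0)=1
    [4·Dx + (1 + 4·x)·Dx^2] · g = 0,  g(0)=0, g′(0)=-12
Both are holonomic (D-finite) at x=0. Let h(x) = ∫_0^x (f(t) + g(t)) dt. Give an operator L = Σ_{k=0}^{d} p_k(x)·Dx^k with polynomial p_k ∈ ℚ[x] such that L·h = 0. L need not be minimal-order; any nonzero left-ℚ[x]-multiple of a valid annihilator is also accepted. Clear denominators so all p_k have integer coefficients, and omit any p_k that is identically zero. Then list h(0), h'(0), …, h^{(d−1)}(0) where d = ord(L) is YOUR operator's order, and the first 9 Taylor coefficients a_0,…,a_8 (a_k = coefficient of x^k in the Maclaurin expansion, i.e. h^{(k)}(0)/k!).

f: a_k = 1, 1, 2, 3, 5, 8, 13, 21, 34, …
g: a_k = 0, -12, 24, -64, 192, -3072/5, 2048, -49152/7, 24576, …
f+g: L₀ = lclm(L_f,L_g), ord ≤ 1+2.
Integrate: L := L₀·Dx.
L = (100 + 272·x + 392·x^2 + 144·x^3 + 96·x^4)·Dx^2 + (-7 + 96·x + 434·x^2 + 540·x^3 + 304·x^4 + 160·x^5)·Dx^3 + (-4 - 25·x - 28·x^2 + 46·x^3 + 73·x^4 + 76·x^5 + 32·x^6)·Dx^4  (order 4).
h: a_k = 0, 1, -11/2, 26/3, -61/4, 197/5, -1516/15, 2061/7, -49005/56, …
ICs: h(0) = 0, h′(0) = 1, h′′(0) = -11, h′′′(0) = 52.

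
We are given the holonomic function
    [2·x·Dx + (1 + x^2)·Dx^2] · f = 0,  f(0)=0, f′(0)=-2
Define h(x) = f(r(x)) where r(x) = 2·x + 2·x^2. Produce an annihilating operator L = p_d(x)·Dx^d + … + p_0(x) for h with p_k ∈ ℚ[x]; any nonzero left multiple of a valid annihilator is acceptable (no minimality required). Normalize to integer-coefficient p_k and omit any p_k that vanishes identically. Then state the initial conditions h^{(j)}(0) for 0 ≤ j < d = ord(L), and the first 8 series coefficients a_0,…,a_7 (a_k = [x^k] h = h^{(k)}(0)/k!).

L = (-2 + 8·x + 32·x^2 + 48·x^3 + 24·x^4)·Dx + (1 + 2·x + 4·x^2 + 16·x^3 + 20·x^4 + 8·x^5)·Dx^2  (order 2).
h: a_k = 0, -4, -4, 16/3, 16, 16/5, -176/3, -640/7, …
ICs: h(0) = 0, h′(0) = -4.

f: a_k = 0, -2, 0, 2/3, 0, -2/5, 0, 2/7, …
f∘r: x↦r, Dx↦Dx/r' in L_f ⇒ L₀.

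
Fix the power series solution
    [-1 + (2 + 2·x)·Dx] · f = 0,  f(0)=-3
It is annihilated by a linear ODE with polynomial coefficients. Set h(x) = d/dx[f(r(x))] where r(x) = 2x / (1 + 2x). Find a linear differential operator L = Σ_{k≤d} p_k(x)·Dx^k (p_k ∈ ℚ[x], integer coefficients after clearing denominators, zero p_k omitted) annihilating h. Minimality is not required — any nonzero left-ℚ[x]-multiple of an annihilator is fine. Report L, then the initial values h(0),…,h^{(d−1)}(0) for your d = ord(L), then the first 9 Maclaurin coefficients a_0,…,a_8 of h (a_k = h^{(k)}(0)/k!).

f: a_k = -3, -3/2, 3/8, -3/16, 15/128, -21/256, 63/1024, -99/2048, 1287/32768, …
Substitute x→r, Dx→(1/r')Dx; clear ⇒ L₀.
h=h₀': d/dx-closure on L₀ ⇒ L.
L = (-5 - 16·x) + (-1 - 6·x - 8·x^2)·Dx  (order 1).
h: a_k = -3, 15, -117/2, 423/2, -5985/8, 21177/8, -151305/16, 547383/16, -16043481/128, …
ICs: h(0) = -3.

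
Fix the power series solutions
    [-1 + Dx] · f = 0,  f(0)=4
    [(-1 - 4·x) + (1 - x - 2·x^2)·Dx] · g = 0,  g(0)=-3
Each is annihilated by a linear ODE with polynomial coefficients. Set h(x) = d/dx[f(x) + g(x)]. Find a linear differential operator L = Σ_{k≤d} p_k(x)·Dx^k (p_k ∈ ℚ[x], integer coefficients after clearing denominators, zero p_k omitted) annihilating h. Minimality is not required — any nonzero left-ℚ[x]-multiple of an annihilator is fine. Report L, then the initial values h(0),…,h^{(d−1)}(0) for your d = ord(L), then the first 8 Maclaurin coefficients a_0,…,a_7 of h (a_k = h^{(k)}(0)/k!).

f: a_k = 4, 4, 2, 2/3, 1/6, 1/30, 1/180, 1/1260, …
g: a_k = -3, -3, -9, -15, -33, -63, -129, -255, …
h₀=f+g: left-lcm gives L₀, ord ≤ 2.
Differentiate: ansatz ord ≤ ord L₀ ⇒ L.
L = (24 + 138·x + 144·x^2 + 240·x^3 + 48·x^4) + (-29 - 142·x - 155·x^2 - 200·x^3 + 20·x^4 + 16·x^5)·Dx + (5 + 4·x + 11·x^2 - 40·x^3 - 68·x^4 - 16·x^5)·Dx^2  (order 2).
h: a_k = 1, -14, -43, -394/3, -1889/6, -23219/30, -321299/180, -5171039/1260, …
ICs: h(0) = 1, h′(0) = -14.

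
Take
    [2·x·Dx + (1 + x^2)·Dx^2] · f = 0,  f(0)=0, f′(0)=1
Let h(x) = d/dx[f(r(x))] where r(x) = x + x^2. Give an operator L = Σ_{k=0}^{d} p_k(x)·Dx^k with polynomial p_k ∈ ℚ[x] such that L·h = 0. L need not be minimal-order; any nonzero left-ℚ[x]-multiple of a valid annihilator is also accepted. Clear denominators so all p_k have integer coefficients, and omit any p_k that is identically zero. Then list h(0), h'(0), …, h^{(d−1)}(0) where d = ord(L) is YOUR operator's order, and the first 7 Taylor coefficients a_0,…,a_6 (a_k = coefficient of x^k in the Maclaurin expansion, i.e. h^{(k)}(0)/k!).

f: a_k = 0, 1, 0, -1/3, 0, 1/5, 0, …
Change of var in L_f (x↦r) gives L₀.
h=h₀': d/dx-closure on L₀ ⇒ L.
L = (-2 + 2·x + 8·x^2 + 12·x^3 + 6·x^4) + (1 + 2·x + x^2 + 4·x^3 + 5·x^4 + 2·x^5)·Dx  (order 1).
h: a_k = 1, 2, -1, -4, -4, 4, 13, …
ICs: h(0) = 1.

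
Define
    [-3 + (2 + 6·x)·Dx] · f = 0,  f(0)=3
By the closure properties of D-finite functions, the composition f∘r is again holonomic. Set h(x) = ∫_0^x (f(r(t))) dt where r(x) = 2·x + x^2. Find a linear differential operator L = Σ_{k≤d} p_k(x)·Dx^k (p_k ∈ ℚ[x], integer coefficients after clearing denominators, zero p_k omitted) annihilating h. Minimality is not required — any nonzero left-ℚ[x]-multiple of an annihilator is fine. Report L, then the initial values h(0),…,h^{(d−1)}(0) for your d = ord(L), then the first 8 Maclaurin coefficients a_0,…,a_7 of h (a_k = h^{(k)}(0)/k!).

L = (-3 - 3·x)·Dx + (1 + 6·x + 3·x^2)·Dx^2  (order 2).
h: a_k = 0, 3, 9/2, -3, 27/4, -189/10, 243/4, -2997/14, …
ICs: h(0) = 0, h′(0) = 3.

f: a_k = 3, 9/2, -27/8, 81/16, -1215/128, 5103/256, -45927/1024, 216513/2048, …
Substitute x→r, Dx→(1/r')Dx; clear ⇒ L₀.
∫: right-multiply L₀ by Dx.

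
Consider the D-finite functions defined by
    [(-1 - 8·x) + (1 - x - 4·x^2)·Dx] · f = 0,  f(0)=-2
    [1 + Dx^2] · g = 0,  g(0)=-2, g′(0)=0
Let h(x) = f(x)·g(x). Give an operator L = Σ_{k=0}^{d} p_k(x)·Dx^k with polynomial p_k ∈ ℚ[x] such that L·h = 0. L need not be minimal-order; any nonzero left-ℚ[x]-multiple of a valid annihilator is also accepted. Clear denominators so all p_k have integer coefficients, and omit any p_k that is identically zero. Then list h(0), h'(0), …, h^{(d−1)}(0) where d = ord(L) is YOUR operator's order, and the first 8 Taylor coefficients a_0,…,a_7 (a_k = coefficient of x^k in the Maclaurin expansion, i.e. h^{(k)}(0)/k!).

f: a_k = -2, -2, -10, -18, -58, -130, -362, -882, …
g: a_k = -2, 0, 1, 0, -1/12, 0, 1/360, 0, …
Sym-product of L_f,L_g gives L₀ (≤ ord 2).
L = (7 + x + 4·x^2) + (2 + 16·x)·Dx + (-1 + x + 4·x^2)·Dx^2  (order 2).
h: a_k = 4, 4, 18, 34, 637/6, 1453/6, 120029/180, 294389/180, …
ICs: h(0) = 4, h′(0) = 4.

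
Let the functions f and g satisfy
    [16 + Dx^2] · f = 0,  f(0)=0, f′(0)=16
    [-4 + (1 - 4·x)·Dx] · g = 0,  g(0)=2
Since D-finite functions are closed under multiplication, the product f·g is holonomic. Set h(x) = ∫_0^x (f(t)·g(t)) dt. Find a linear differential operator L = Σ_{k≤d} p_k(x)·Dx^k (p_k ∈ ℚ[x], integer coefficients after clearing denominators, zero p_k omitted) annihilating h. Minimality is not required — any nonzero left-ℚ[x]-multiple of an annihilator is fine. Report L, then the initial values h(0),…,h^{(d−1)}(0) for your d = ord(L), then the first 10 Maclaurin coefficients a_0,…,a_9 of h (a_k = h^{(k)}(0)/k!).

f: a_k = 0, 16, 0, -128/3, 0, 512/15, 0, -4096/315, 0, 8192/2835, …
g: a_k = 2, 8, 32, 128, 512, 2048, 8192, 32768, 131072, 524288, …
Product ⇒ symmetric product L₀, ord ≤ 2.
∫: right-multiply L₀ by Dx.
L = (-16 + 64·x)·Dx + 8·Dx^2 + (-1 + 4·x)·Dx^3  (order 3).
h: a_k = 0, 0, 16, 128/3, 320/3, 1024/3, 51712/45, 413696/105, 4342784/315, 138969088/2835, …
ICs: h(0) = 0, h′(0) = 0, h′′(0) = 32.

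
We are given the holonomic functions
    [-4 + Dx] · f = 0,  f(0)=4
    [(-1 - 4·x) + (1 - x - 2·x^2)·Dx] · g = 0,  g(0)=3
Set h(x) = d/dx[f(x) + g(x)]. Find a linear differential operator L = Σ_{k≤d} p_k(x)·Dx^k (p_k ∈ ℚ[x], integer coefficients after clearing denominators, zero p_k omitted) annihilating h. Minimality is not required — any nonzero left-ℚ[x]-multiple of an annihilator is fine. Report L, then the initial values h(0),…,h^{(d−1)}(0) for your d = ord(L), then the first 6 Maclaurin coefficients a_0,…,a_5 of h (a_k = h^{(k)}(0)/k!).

f: a_k = 4, 16, 32, 128/3, 128/3, 512/15, …
g: a_k = 3, 3, 9, 15, 33, 63, …
Weyl lclm of L_f,L_g ⇒ L₀ (ord ≤ 2).
h=h₀': d/dx-closure on L₀ ⇒ L.
L = (12 + 240·x + 288·x^2 + 768·x^3 + 384·x^4) + (-7 - 56·x - 160·x^2 - 160·x^3 + 160·x^4 + 128·x^5)·Dx + (1 - x + 22·x^2 - 8·x^3 - 64·x^4 - 32·x^5)·Dx^2  (order 2).
h: a_k = 19, 82, 173, 908/3, 1457/3, 13658/15, …
ICs: h(0) = 19, h′(0) = 82.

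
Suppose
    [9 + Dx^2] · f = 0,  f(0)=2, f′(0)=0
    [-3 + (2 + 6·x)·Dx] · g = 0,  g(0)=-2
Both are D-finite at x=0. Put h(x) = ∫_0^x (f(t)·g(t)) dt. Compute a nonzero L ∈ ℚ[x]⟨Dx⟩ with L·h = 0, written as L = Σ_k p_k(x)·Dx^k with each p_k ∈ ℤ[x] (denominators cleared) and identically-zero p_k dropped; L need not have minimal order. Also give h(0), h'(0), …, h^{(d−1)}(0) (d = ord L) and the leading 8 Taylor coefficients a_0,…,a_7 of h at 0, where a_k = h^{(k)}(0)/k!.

L = (63 + 216·x + 324·x^2)·Dx + (-12 - 36·x)·Dx^2 + (4 + 24·x + 36·x^2)·Dx^3  (order 3).
h: a_k = 0, -4, -3, 15/2, 81/16, -135/32, -351/128, 28269/8960, …
ICs: h(0) = 0, h′(0) = -4, h′′(0) = -6.

f: a_k = 2, 0, -9, 0, 27/4, 0, -81/40, 0, …
g: a_k = -2, -3, 9/4, -27/8, 405/64, -1701/128, 15309/512, -72171/1024, …
Sym-product of L_f,L_g gives L₀ (≤ ord 2).
∫: right-multiply L₀ by Dx.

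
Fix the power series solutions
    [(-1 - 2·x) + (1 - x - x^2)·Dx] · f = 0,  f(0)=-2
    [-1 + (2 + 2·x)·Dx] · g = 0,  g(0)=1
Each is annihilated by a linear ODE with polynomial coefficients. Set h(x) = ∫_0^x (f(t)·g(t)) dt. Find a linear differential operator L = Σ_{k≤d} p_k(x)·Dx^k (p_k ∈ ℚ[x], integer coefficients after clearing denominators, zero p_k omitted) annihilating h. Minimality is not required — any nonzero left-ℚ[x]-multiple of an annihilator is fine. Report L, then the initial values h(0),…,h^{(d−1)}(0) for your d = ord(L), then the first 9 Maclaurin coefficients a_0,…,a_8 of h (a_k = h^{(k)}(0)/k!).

f: a_k = -2, -2, -4, -6, -10, -16, -26, -42, -68, …
g: a_k = 1, 1/2, -1/8, 1/16, -5/128, 7/256, -21/1024, 33/2048, -429/32768, …
f·g: L₀ = L_f ⊗_s L_g, ord ≤ 1·1.
h=∫₀ˣh₀: take L = L₀·Dx.
L = (3 + 5·x + 3·x^2)·Dx + (-2 + 4·x^2 + 2·x^3)·Dx^2  (order 2).
h: a_k = 0, -2, -3/2, -19/12, -63/32, -803/320, -2621/768, -16887/3584, -54775/8192, …
ICs: h(0) = 0, h′(0) = -2.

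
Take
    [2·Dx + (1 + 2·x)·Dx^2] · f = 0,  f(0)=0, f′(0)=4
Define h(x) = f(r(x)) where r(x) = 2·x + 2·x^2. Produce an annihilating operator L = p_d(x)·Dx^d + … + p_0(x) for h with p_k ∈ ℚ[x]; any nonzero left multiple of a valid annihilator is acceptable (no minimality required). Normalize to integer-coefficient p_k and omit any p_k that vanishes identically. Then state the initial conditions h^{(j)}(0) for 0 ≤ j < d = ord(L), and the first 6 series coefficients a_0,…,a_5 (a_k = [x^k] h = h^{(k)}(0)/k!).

L = 2·Dx + (1 + 2·x)·Dx^2  (order 2).
h: a_k = 0, 8, -8, 32/3, -16, 128/5, …
ICs: h(0) = 0, h′(0) = 8.

f: a_k = 0, 4, -4, 16/3, -8, 64/5, …
Change of var in L_f (x↦r) gives L₀.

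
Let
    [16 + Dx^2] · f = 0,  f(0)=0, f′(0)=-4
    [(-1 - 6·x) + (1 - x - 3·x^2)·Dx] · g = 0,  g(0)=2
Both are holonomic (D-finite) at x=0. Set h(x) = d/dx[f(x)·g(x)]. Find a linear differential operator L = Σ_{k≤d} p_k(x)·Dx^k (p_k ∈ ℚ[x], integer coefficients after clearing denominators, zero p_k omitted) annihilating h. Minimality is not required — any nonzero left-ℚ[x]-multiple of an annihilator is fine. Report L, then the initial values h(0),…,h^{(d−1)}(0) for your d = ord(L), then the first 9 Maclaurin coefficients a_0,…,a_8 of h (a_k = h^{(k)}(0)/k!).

L = (-26 - 256·x - 640·x^2 + 768·x^3 + 1152·x^4) + (-7 - 26·x + 144·x^2 + 288·x^3)·Dx + (5 - 13·x - 31·x^2 + 48·x^3 + 72·x^4)·Dx^2  (order 2).
h: a_k = -8, -16, -32, -416/3, -1256/3, -5632/5, -136216/45, -2508992/315, -6504544/315, …
ICs: h(0) = -8, h′(0) = -16.

f: a_k = 0, -4, 0, 32/3, 0, -128/15, 0, 1024/315, 0, …
g: a_k = 2, 2, 8, 14, 38, 80, 194, 434, 1016, …
f·g: L₀ = L_f ⊗_s L_g, ord ≤ 2·1.
Derive L from L₀ (diff closure).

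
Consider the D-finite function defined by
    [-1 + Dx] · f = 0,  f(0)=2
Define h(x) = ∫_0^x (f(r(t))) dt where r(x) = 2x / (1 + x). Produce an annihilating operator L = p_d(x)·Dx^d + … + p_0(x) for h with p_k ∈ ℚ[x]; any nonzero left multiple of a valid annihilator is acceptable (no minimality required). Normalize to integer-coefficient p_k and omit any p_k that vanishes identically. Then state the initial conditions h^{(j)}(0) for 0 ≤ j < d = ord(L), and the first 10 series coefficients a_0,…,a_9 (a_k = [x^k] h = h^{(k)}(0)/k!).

L = -2·Dx + (1 + 2·x + x^2)·Dx^2  (order 2).
h: a_k = 0, 2, 2, 0, -1/3, 4/15, -2/15, 8/315, 5/126, -64/945, …
ICs: h(0) = 0, h′(0) = 2.

f: a_k = 2, 2, 1, 1/3, 1/12, 1/60, 1/360, 1/2520, 1/20160, 1/181440, …
h₀=f(r): pull back L_f along r ⇒ L₀.
Integrate: L := L₀·Dx.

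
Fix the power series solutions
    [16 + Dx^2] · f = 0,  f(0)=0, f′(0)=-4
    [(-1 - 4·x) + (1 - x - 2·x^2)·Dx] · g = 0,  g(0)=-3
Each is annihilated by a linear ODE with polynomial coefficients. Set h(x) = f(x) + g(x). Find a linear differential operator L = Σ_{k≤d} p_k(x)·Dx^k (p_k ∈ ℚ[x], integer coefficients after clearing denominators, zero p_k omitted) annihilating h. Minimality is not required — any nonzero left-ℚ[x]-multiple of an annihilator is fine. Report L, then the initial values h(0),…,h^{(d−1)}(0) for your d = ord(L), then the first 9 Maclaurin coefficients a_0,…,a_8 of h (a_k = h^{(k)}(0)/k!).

f: a_k = 0, -4, 0, 32/3, 0, -128/15, 0, 1024/315, 0, …
g: a_k = -3, -3, -9, -15, -33, -63, -129, -255, -513, …
h₀=f+g: left-lcm gives L₀, ord ≤ 3.
L = (-368 - 1408·x + 256·x^2 - 512·x^3 - 2560·x^4 - 2048·x^5) + (176 - 336·x - 384·x^2 + 1024·x^3 + 384·x^4 - 1536·x^5 - 1024·x^6)·Dx + (-23 - 88·x + 16·x^2 - 32·x^3 - 160·x^4 - 128·x^5)·Dx^2 + (11 - 21·x - 24·x^2 + 64·x^3 + 24·x^4 - 96·x^5 - 64·x^6)·Dx^3  (order 3).
h: a_k = -3, -7, -9, -13/3, -33, -1073/15, -129, -79301/315, -513, …
ICs: h(0) = -3, h′(0) = -7, h′′(0) = -18.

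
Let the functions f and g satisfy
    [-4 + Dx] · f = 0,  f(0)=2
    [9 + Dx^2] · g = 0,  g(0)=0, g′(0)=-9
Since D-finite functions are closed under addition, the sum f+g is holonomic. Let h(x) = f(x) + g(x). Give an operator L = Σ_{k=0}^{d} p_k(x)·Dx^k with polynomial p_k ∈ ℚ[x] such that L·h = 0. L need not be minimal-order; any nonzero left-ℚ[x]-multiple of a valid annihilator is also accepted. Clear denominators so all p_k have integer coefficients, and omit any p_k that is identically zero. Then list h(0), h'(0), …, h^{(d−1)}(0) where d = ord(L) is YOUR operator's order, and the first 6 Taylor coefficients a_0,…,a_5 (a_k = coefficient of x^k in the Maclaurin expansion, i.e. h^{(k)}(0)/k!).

f: a_k = 2, 8, 16, 64/3, 64/3, 256/15, …
g: a_k = 0, -9, 0, 27/2, 0, -243/40, …
Sum ⇒ L₀ = lclm(L_f,L_g) in ℚ(x)⟨Dx⟩.
L = -36 + 9·Dx - 4·Dx^2 + Dx^3  (order 3).
h: a_k = 2, -1, 16, 209/6, 64/3, 1319/120, …
ICs: h(0) = 2, h′(0) = -1, h′′(0) = 32.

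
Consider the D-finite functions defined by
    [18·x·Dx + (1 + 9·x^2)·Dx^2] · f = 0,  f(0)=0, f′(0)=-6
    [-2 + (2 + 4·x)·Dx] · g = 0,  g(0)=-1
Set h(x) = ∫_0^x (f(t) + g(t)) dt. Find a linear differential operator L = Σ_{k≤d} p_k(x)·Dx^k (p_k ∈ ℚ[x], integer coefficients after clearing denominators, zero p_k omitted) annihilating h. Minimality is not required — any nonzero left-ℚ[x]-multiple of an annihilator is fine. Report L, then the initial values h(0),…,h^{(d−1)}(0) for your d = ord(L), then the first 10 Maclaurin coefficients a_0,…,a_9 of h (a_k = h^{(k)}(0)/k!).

f: a_k = 0, -6, 0, 18, 0, -486/5, 0, 4374/7, 0, -4374, …
g: a_k = -1, -1, 1/2, -1/2, 5/8, -7/8, 21/16, -33/16, 429/128, -715/128, …
f+g: L₀ = lclm(L_f,L_g), ord ≤ 2+1.
h=∫h₀ ⇒ L = L₀·Dx.
L = (-36 - 180·x + 972·x^2 + 972·x^3)·Dx^2 + (-42 - 144·x + 720·x^2 + 3888·x^3 + 3402·x^4)·Dx^3 + (-2 + 32·x + 108·x^2 + 396·x^3 + 1134·x^4 + 972·x^5)·Dx^4  (order 4).
h: a_k = 0, -1, -7/2, 1/6, 35/8, 1/8, -3923/240, 3/16, 69753/896, 143/384, …
ICs: h(0) = 0, h′(0) = -1, h′′(0) = -7, h′′′(0) = 1.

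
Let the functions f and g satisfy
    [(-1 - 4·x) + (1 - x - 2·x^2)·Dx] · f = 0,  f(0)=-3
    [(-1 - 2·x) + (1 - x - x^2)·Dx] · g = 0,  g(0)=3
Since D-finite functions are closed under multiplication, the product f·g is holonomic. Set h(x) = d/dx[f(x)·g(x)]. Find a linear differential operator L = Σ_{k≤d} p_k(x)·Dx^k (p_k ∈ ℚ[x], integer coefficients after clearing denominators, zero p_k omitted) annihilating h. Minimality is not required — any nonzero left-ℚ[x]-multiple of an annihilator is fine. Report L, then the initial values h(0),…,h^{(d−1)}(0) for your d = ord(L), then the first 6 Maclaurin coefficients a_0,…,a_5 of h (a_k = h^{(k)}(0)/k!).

L = (12 + 6·x - 36·x^2 - 112·x^3 + 36·x^4 + 180·x^5 + 80·x^6) + (-2 + 21·x^2 - 8·x^3 - 50·x^4 + 3·x^5 + 42·x^6 + 16·x^7)·Dx  (order 1).
h: a_k = -18, -108, -351, -1080, -2880, -7398, …
ICs: h(0) = -18.

f: a_k = -3, -3, -9, -15, -33, -63, …
g: a_k = 3, 3, 6, 9, 15, 24, …
h₀=f·g: eliminate ⇒ L₀, order ≤ 1·1.
h=h₀': d/dx-closure on L₀ ⇒ L.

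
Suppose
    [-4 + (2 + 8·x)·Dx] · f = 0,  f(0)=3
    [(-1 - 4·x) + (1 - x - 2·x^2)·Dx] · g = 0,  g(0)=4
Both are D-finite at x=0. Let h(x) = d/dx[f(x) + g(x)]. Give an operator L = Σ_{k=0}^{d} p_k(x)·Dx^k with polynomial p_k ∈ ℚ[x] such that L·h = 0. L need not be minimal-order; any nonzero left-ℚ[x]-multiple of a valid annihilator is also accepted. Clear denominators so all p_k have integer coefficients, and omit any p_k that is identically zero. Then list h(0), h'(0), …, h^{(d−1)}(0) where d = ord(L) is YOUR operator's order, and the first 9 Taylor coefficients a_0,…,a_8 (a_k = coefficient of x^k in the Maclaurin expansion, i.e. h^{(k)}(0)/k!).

L = (-66 - 300·x - 720·x^2 - 480·x^3 - 480·x^4) + (-9 - 180·x - 954·x^2 - 1872·x^3 - 1800·x^4 - 1440·x^5)·Dx + (4 + 33·x + 69·x^2 - 28·x^3 - 228·x^4 - 480·x^5 - 320·x^6)·Dx^2  (order 2).
h: a_k = 10, 12, 96, 56, 840, -480, 7924, -15120, 89496, …
ICs: h(0) = 10, h′(0) = 12.

f: a_k = 3, 6, -6, 12, -30, 84, -252, 792, -2574, …
g: a_k = 4, 4, 12, 20, 44, 84, 172, 340, 684, …
Weyl lclm of L_f,L_g ⇒ L₀ (ord ≤ 2).
h=h₀': d/dx-closure on L₀ ⇒ L.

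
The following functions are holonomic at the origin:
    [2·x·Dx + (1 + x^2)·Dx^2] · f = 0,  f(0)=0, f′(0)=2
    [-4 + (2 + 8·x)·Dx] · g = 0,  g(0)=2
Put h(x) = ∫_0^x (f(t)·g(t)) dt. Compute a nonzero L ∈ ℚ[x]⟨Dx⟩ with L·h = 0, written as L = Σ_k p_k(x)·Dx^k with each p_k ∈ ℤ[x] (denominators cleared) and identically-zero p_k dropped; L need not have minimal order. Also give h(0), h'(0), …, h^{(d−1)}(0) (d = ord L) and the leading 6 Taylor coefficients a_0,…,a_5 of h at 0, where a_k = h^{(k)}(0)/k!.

L = (12 - 4·x - 4·x^2)·Dx + (-4 - 14·x + 12·x^2 + 16·x^3)·Dx^2 + (1 + 8·x + 17·x^2 + 8·x^3 + 16·x^4)·Dx^3  (order 3).
h: a_k = 0, 0, 2, 8/3, -7/3, 8/3, …
ICs: h(0) = 0, h′(0) = 0, h′′(0) = 4.

f: a_k = 0, 2, 0, -2/3, 0, 2/5, …
g: a_k = 2, 4, -4, 8, -20, 56, …
L₀ := L_f ⊗_s L_g (sym. prod.), ord ≤ 2.
h=∫h₀ ⇒ L = L₀·Dx.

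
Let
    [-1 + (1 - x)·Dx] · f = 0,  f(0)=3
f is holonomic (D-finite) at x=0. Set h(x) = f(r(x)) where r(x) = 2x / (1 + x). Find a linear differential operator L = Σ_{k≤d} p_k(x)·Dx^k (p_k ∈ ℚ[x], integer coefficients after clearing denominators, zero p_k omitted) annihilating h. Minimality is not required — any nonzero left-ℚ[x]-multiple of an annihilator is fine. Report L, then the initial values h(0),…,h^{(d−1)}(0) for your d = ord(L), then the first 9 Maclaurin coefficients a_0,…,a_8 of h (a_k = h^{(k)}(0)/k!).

L = 2 + (-1 + x^2)·Dx  (order 1).
h: a_k = 3, 6, 6, 6, 6, 6, 6, 6, 6, …
ICs: h(0) = 3.

f: a_k = 3, 3, 3, 3, 3, 3, 3, 3, 3, …
Change of var in L_f (x↦r) gives L₀.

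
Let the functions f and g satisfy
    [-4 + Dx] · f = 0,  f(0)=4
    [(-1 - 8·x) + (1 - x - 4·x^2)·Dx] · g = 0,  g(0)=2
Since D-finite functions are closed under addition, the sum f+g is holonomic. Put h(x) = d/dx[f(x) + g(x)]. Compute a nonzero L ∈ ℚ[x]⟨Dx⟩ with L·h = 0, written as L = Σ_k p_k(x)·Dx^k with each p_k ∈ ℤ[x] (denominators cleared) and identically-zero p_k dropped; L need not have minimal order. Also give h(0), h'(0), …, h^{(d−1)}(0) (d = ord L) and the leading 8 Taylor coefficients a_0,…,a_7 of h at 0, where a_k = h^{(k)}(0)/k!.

L = (28 + 848·x + 896·x^2 + 4608·x^3 + 3072·x^4) + (-19 - 192·x - 472·x^2 - 1152·x^3 + 640·x^4 + 1024·x^5)·Dx + (3 - 5·x + 62·x^2 - 352·x^4 - 256·x^5)·Dx^2  (order 2).
h: a_k = 18, 84, 182, 1208/3, 2462/3, 34628/15, 281926/45, 5887984/315, …
ICs: h(0) = 18, h′(0) = 84.

f: a_k = 4, 16, 32, 128/3, 128/3, 512/15, 1024/45, 4096/315, …
g: a_k = 2, 2, 10, 18, 58, 130, 362, 882, …
f+g: L₀ = lclm(L_f,L_g), ord ≤ 1+1.
h₀' ⇒ L via d/dx closure of L₀.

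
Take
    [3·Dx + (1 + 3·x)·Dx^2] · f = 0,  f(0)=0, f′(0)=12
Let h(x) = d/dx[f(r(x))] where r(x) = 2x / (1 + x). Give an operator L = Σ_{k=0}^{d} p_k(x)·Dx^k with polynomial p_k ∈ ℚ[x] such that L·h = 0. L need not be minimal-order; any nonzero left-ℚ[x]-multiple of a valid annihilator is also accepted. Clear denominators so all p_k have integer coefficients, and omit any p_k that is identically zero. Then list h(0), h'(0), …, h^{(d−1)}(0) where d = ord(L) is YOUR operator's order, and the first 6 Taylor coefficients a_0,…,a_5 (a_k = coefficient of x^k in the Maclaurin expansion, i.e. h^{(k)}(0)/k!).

L = (8 + 14·x) + (1 + 8·x + 7·x^2)·Dx  (order 1).
h: a_k = 24, -192, 1368, -9600, 67224, -470592, …
ICs: h(0) = 24.

f: a_k = 0, 12, -18, 36, -81, 972/5, …
h₀=f(r): pull back L_f along r ⇒ L₀.
h₀' ⇒ L via d/dx closure of L₀.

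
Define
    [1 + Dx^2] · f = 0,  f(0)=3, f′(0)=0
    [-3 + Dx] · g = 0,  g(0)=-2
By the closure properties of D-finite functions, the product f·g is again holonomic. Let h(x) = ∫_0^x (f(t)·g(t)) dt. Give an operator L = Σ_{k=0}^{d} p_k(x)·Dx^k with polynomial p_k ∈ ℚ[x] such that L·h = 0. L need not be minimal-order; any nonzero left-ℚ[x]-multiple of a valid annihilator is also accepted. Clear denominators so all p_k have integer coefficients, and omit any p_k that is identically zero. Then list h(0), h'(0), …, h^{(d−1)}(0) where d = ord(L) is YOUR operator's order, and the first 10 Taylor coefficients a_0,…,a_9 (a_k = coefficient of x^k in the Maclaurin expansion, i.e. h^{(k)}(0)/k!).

f: a_k = 3, 0, -3/2, 0, 1/8, 0, -1/240, 0, 1/13440, 0, …
g: a_k = -2, -6, -9, -9, -27/4, -81/20, -81/40, -243/280, -729/2240, -243/2240, …
Sym-product of L_f,L_g gives L₀ (≤ ord 2).
Integrate: L := L₀·Dx.
L = 10·Dx - 6·Dx^2 + Dx^3  (order 3).
h: a_k = 0, -6, -9, -8, -9/2, -7/5, 1/10, 44/105, 83/280, 527/3780, …
ICs: h(0) = 0, h′(0) = -6, h′′(0) = -18.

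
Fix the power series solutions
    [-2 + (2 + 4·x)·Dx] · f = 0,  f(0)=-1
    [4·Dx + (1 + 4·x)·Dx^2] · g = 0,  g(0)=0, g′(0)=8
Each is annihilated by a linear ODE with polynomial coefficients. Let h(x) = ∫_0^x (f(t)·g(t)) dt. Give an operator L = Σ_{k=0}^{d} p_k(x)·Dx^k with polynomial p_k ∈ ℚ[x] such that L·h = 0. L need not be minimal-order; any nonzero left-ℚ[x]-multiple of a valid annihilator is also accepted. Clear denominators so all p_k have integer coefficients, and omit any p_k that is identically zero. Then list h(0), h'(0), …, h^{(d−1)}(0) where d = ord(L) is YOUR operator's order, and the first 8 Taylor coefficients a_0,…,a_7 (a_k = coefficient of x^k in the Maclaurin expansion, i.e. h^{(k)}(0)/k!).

f: a_k = -1, -1, 1/2, -1/2, 5/8, -7/8, 21/16, -33/16, …
g: a_k = 0, 8, -16, 128/3, -128, 2048/5, -4096/3, 32768/7, …
Sym-product of L_f,L_g gives L₀ (≤ ord 2).
h=∫h₀ ⇒ L = L₀·Dx.
L = (-1 + 4·x)·Dx + (2 + 4·x)·Dx^2 + (1 + 8·x + 20·x^2 + 16·x^3)·Dx^3  (order 3).
h: a_k = 0, 0, -4, 8/3, -17/3, 44/3, -3709/90, 4267/35, …
ICs: h(0) = 0, h′(0) = 0, h′′(0) = -8.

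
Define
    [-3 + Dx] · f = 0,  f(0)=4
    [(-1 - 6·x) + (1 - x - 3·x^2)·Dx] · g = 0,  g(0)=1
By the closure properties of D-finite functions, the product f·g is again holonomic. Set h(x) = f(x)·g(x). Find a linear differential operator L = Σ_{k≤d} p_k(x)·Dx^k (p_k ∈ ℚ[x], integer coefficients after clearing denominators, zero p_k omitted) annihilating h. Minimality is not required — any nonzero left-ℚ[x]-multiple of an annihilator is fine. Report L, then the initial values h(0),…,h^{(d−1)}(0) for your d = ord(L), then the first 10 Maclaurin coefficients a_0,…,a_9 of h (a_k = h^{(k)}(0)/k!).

f: a_k = 4, 12, 18, 18, 27/2, 81/10, 81/20, 243/140, 729/1120, 243/1120, …
g: a_k = 1, 1, 4, 7, 19, 40, 97, 217, 508, 1159, …
f·g: L₀ = L_f ⊗_s L_g, ord ≤ 1·1.
L = (4 + 3·x - 9·x^2) + (-1 + x + 3·x^2)·Dx  (order 1).
h: a_k = 4, 16, 46, 112, 527/2, 3038/5, 28043/20, 112934/35, 8325841/1120, 4791937/280, …
ICs: h(0) = 4.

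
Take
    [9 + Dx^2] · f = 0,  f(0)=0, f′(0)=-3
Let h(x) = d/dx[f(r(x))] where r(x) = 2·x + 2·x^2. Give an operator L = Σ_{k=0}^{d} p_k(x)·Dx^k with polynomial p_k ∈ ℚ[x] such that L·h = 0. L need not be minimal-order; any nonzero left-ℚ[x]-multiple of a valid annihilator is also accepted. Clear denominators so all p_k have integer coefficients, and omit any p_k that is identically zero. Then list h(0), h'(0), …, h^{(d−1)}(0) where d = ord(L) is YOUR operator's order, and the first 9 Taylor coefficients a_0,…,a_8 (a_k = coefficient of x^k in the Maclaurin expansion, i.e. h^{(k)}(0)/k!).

f: a_k = 0, -3, 0, 9/2, 0, -81/40, 0, 243/560, 0, …
h₀=f(r): pull back L_f along r ⇒ L₀.
h₀' ⇒ L via d/dx closure of L₀.
L = (48 + 288·x + 864·x^2 + 1152·x^3 + 576·x^4) + (-6 - 12·x)·Dx + (1 + 4·x + 4·x^2)·Dx^2  (order 2).
h: a_k = -6, -12, 108, 432, 216, -1728, -20736/5, -10368/5, 256608/35, …
ICs: h(0) = -6, h′(0) = -12.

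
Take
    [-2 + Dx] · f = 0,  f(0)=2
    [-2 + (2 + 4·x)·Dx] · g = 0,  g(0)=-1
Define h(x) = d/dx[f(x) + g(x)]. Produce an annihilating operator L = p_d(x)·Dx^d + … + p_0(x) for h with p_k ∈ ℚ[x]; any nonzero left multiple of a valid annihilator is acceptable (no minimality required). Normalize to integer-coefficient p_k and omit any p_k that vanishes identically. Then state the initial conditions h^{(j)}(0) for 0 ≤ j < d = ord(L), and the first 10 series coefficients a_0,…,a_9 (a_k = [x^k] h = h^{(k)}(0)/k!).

f: a_k = 2, 4, 4, 8/3, 4/3, 8/15, 8/45, 16/315, 4/315, 8/2835, …
g: a_k = -1, -1, 1/2, -1/2, 5/8, -7/8, 21/16, -33/16, 429/128, -715/128, …
h₀=f+g: left-lcm gives L₀, ord ≤ 2.
h₀' ⇒ L via d/dx closure of L₀.
L = (-10 - 8·x) + (-1 - 16·x - 16·x^2)·Dx + (3 + 10·x + 8·x^2)·Dx^2  (order 2).
h: a_k = 3, 9, 13/2, 47/6, -41/24, 1073/120, -10139/720, 135647/5040, -2026001/40320, 34461473/362880, …
ICs: h(0) = 3, h′(0) = 9.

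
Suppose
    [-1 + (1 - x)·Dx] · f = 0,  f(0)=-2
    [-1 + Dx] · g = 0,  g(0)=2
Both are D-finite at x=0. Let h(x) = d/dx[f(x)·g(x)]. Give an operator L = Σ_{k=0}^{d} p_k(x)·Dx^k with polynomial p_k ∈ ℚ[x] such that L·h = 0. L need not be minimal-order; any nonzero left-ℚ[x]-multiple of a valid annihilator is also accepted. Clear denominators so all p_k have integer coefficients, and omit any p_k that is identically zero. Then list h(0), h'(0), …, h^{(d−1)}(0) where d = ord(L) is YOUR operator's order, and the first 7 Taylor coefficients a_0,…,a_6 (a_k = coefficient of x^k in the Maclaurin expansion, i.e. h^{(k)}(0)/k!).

f: a_k = -2, -2, -2, -2, -2, -2, -2, …
g: a_k = 2, 2, 1, 1/3, 1/12, 1/60, 1/360, …
L₀ := L_f ⊗_s L_g (sym. prod.), ord ≤ 1.
Derive L from L₀ (diff closure).
L = (5 - 4·x + x^2) + (-2 + 3·x - x^2)·Dx  (order 1).
h: a_k = -8, -20, -32, -130/3, -163/3, -1957/30, -685/9, …
ICs: h(0) = -8.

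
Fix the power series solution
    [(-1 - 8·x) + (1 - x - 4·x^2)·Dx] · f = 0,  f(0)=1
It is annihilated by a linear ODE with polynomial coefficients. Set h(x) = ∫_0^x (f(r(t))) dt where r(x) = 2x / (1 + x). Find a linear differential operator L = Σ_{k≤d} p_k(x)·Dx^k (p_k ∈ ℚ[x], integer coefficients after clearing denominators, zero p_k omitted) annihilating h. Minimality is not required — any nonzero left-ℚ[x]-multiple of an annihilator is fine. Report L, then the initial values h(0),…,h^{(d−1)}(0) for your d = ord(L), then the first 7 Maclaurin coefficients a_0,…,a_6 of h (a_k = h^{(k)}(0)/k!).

L = (2 + 34·x)·Dx + (-1 - x + 17·x^2 + 17·x^3)·Dx^2  (order 2).
h: a_k = 0, 1, 1, 6, 17/2, 306/5, 289/3, …
ICs: h(0) = 0, h′(0) = 1.

f: a_k = 1, 1, 5, 9, 29, 65, 181, …
f∘r: x↦r, Dx↦Dx/r' in L_f ⇒ L₀.
h=∫₀ˣh₀: take L = L₀·Dx.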